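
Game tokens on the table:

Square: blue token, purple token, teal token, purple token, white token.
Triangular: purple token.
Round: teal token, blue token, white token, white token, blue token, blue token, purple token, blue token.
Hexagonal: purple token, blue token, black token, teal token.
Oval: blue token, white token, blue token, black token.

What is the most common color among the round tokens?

blue

Counts by color (restricted to round tokens): blue 4, white 2, teal 1, purple 1.
The maximum is 4, held uniquely by blue.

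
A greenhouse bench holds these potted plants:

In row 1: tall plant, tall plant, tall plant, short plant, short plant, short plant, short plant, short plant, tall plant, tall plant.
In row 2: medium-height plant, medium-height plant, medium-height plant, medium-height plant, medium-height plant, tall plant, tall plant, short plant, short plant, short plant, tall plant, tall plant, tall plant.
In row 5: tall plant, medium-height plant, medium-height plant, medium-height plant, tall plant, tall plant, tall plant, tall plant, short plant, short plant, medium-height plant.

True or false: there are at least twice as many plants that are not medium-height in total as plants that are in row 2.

plants that are not medium-height: 25.
plants in row 2: 13.
The claim requires 25 ≥ 2 × 13 = 26, which does not hold.

False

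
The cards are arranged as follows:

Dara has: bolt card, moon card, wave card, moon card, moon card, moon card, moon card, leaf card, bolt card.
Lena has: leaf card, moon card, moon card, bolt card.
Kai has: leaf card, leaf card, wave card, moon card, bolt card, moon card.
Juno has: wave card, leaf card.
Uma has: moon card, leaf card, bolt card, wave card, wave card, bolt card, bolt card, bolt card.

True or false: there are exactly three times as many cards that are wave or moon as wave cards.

There are 15 cards that are wave or moon.
There are 5 wave cards.
The claim requires 15 = 3 × 5 = 15, which holds.

True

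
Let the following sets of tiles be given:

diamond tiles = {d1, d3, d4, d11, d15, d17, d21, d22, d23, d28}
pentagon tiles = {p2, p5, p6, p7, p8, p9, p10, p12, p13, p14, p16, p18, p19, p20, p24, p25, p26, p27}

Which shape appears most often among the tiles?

Counts by shape: pentagon 18, diamond 10.
The maximum is 18, held uniquely by pentagon.

pentagon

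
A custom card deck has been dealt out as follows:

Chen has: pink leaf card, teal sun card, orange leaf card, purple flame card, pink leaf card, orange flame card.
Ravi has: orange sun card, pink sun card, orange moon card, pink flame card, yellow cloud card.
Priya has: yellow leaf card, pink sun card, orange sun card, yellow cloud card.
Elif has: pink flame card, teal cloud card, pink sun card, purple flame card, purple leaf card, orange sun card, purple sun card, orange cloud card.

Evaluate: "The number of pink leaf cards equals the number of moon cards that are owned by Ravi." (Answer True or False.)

False

There are 2 pink leaf cards.
Count of moon cards owned by Ravi: 1.
The claim requires 2 = 1, which does not hold.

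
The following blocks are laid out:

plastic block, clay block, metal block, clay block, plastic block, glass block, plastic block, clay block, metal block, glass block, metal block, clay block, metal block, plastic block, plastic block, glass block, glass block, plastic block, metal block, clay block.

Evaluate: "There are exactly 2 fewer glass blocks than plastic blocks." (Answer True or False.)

True

There are 4 glass blocks.
There are 6 plastic blocks.
The claim requires 6 − 4 (= 2) to equal 2, which holds.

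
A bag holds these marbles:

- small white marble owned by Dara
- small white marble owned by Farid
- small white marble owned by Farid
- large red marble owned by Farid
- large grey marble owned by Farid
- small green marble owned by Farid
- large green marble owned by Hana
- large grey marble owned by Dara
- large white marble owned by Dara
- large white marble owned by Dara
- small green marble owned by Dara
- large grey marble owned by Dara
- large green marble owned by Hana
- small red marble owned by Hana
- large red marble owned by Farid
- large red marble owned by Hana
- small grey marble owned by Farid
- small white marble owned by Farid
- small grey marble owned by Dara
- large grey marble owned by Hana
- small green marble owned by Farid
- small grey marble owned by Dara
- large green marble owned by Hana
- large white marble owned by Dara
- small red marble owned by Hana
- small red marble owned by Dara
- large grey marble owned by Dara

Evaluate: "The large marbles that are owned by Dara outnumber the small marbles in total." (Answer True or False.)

False

|large marbles owned by Dara| = 6.
|small marbles| = 13.
The claim requires 6 > 13, which does not hold.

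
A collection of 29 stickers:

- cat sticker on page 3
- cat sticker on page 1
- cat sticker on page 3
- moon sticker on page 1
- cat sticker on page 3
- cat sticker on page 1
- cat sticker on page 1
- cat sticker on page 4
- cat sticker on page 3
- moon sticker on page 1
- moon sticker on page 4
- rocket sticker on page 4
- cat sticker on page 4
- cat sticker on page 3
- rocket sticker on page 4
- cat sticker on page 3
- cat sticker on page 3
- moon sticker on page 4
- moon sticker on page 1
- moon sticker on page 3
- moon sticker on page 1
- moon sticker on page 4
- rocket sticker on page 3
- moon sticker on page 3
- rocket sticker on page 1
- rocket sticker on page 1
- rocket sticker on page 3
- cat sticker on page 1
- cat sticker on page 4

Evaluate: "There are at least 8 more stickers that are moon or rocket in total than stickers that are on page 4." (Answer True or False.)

False

|stickers that are moon or rocket| = 15.
|stickers on page 4| = 8.
The claim requires 15 − 8 = 7 ≥ 8, which does not hold.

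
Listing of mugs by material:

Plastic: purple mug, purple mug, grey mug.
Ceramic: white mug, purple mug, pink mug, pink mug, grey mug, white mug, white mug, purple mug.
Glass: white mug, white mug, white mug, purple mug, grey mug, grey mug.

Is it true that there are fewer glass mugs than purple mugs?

|glass mugs| = 6.
|purple mugs| = 5.
The claim requires 6 < 5, which does not hold.

False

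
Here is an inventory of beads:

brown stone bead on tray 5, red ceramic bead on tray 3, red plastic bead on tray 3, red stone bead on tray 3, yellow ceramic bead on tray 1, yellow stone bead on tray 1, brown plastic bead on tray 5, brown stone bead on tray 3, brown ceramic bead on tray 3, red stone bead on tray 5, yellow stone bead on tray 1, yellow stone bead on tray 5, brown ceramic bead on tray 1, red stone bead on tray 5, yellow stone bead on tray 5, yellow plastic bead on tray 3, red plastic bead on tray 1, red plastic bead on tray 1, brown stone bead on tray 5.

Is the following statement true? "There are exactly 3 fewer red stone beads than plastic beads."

red stone beads: 3.
plastic beads: 5.
The claim requires 5 − 3 (= 2) to equal 3, which does not hold.

False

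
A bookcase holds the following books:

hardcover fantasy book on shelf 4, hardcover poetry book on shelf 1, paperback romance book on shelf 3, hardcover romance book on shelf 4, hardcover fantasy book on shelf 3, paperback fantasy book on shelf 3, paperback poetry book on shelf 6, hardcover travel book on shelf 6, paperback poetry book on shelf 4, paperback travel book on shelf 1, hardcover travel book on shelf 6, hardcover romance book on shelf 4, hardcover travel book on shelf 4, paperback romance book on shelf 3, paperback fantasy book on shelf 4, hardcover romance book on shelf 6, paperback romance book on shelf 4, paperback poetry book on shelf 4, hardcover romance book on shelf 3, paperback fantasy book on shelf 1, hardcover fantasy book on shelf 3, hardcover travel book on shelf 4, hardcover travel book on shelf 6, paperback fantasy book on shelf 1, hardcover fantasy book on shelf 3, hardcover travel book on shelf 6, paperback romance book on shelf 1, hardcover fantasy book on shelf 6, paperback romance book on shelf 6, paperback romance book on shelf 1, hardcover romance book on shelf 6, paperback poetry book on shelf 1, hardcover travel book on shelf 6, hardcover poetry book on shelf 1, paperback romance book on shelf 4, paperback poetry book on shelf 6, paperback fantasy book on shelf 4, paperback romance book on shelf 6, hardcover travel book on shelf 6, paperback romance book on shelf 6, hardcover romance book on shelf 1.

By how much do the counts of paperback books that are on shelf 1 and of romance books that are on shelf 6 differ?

1

paperback books on shelf 1: 6. romance books on shelf 6: 5.
|6 − 5| = 6 − 5 = 1.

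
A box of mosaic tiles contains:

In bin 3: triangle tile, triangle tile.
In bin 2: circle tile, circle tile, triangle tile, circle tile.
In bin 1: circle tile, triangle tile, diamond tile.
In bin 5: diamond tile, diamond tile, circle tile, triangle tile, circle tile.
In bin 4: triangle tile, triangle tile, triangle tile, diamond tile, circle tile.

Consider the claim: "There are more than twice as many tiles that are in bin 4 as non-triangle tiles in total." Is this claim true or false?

There are 5 tiles in bin 4.
There are 11 non-triangle tiles.
The claim requires 5 > 2 × 11 = 22, which does not hold.

False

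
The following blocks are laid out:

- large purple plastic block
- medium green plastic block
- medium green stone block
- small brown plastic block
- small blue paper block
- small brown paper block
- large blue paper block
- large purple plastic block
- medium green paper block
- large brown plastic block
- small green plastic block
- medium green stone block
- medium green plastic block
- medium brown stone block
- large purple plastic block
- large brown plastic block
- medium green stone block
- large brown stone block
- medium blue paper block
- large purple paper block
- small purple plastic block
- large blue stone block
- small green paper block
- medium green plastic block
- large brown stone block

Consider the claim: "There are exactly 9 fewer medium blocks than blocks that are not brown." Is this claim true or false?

There are 9 medium blocks.
There are 18 blocks that are not brown.
The claim requires 18 − 9 (= 9) to equal 9, which holds.

True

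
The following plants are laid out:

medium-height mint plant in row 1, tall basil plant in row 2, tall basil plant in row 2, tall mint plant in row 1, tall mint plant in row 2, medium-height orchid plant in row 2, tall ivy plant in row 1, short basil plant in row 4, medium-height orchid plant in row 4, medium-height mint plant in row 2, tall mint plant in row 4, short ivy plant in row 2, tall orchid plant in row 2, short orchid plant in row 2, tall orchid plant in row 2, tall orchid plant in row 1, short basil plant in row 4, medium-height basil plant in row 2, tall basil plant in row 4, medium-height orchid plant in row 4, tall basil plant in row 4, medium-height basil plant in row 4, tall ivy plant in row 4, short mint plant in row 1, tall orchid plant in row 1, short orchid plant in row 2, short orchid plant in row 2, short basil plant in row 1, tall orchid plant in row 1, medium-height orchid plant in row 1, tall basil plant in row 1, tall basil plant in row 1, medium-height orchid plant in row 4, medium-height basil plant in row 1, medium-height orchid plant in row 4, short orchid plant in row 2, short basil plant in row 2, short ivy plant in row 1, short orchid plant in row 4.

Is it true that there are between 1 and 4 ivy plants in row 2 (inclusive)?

True

|ivy plants in row 2| = 1.
The claim requires 1 ≤ 1 ≤ 4, which holds.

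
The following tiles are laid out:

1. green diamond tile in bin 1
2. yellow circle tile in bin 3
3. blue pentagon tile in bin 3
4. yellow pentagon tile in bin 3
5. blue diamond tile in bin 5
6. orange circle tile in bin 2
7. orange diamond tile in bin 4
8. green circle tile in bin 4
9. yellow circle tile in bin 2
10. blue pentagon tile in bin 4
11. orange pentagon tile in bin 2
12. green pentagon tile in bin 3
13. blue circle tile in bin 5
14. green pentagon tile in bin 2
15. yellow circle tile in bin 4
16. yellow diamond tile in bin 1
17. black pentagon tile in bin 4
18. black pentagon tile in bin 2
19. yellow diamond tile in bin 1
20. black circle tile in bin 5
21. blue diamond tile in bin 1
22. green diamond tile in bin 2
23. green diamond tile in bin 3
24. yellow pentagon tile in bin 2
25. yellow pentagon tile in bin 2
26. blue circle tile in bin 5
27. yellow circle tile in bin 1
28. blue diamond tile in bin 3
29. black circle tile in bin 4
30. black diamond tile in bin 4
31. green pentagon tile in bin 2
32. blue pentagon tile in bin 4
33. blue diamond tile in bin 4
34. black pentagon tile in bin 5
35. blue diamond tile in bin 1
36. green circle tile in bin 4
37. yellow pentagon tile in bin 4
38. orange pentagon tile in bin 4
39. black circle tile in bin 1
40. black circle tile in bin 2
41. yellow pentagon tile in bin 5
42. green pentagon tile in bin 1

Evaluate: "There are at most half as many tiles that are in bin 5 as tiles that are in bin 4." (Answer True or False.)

tiles in bin 5: 6.
tiles in bin 4: 12.
The claim requires 2 × 6 = 12 ≤ 12, which holds.

True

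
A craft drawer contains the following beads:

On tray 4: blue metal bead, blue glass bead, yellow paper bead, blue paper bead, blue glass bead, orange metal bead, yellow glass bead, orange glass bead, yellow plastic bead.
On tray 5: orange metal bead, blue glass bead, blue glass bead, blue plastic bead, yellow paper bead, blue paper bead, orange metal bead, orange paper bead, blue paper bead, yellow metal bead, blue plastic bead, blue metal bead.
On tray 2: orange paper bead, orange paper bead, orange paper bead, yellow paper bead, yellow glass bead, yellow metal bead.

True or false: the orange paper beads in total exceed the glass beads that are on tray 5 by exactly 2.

True

There are 4 orange paper beads.
There are 2 glass beads on tray 5.
The claim requires 4 − 2 (= 2) to equal 2, which holds.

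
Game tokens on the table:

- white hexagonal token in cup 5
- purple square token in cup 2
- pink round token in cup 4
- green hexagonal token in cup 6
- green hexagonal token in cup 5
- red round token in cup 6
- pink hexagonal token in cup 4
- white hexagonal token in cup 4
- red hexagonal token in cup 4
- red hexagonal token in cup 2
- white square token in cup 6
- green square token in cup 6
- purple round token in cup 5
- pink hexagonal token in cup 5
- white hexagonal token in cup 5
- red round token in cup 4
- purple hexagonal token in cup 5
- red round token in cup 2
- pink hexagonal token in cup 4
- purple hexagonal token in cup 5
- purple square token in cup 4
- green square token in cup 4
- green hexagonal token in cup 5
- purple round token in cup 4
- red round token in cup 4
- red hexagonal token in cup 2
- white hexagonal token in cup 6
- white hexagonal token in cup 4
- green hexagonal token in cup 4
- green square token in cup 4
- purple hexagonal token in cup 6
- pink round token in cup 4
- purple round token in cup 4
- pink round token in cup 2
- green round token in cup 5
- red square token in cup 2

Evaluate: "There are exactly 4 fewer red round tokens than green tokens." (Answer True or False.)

There are 4 red round tokens.
There are 8 green tokens.
The claim requires 8 − 4 (= 4) to equal 4, which holds.

True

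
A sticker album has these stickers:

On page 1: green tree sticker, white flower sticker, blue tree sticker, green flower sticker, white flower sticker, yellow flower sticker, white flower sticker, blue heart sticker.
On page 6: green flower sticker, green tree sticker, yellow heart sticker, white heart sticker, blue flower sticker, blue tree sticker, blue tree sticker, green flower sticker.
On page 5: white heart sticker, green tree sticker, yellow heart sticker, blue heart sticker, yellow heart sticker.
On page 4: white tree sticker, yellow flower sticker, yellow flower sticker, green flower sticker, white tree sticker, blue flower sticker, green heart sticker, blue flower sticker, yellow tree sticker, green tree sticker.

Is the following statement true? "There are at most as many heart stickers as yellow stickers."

False

heart stickers: 8.
yellow stickers: 7.
The claim requires 8 ≤ 7, which does not hold.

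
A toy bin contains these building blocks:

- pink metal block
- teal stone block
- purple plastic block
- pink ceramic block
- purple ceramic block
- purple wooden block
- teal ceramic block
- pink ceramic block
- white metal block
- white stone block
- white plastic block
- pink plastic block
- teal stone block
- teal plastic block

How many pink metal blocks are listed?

1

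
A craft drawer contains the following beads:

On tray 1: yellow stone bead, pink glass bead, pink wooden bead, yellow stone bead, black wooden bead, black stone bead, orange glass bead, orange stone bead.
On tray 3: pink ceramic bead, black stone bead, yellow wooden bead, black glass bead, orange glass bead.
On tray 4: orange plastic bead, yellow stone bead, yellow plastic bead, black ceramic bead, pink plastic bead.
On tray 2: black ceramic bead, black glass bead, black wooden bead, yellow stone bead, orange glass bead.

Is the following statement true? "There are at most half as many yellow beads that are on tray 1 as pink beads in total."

True

|yellow beads on tray 1| = 2.
|pink beads| = 4.
The claim requires 2 × 2 = 4 ≤ 4, which holds.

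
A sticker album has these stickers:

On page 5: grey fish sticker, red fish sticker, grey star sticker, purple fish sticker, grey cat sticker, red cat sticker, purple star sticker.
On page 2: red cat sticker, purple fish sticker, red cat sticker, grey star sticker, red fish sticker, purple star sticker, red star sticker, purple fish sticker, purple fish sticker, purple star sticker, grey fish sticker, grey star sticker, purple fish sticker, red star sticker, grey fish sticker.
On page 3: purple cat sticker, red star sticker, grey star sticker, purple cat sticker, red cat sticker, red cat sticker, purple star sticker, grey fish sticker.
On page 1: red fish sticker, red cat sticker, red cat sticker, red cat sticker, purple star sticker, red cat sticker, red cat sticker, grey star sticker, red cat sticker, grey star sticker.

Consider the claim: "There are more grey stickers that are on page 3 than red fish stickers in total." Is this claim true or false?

grey stickers on page 3: 2.
red fish stickers: 3.
The claim requires 2 > 3, which does not hold.

False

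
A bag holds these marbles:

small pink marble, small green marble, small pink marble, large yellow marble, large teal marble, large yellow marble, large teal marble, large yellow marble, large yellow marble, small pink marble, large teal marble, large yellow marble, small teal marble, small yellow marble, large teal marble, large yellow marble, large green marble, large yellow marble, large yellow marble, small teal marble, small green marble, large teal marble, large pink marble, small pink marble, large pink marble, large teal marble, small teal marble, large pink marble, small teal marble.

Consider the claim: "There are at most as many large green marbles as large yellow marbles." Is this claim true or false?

large green marbles: 1.
large yellow marbles: 8.
The claim requires 1 ≤ 8, which holds.

True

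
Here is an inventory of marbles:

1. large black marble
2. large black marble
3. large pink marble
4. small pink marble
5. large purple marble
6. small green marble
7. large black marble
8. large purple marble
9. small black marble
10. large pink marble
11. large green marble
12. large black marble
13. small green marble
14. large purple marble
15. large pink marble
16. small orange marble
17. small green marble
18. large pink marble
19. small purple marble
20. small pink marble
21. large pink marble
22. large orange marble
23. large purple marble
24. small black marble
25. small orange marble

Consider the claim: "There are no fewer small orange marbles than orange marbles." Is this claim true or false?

False

|small orange marbles| = 2.
|orange marbles| = 3.
The claim requires 2 ≥ 3, which does not hold.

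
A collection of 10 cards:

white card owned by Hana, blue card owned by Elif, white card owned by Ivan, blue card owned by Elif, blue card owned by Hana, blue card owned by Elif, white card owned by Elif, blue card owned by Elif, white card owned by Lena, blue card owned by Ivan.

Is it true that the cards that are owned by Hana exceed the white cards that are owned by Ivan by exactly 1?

Count of cards owned by Hana: 2.
Count of white cards owned by Ivan: 1.
The claim requires 2 − 1 (= 1) to equal 1, which holds.

True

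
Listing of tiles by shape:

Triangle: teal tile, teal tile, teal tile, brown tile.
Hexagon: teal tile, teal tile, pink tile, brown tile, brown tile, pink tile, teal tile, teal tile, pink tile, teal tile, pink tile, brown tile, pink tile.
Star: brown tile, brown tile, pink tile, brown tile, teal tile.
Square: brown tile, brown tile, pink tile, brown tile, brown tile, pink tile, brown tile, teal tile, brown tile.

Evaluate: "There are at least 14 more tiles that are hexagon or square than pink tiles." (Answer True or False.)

tiles that are hexagon or square: 22.
pink tiles: 8.
The claim requires 22 − 8 = 14 ≥ 14, which holds.

True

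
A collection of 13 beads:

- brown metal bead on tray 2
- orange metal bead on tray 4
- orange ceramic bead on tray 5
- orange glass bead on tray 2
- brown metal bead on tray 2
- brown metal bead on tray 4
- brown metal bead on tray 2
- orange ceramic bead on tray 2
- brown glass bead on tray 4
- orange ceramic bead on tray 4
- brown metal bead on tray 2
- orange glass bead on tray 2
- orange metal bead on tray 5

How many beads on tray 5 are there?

2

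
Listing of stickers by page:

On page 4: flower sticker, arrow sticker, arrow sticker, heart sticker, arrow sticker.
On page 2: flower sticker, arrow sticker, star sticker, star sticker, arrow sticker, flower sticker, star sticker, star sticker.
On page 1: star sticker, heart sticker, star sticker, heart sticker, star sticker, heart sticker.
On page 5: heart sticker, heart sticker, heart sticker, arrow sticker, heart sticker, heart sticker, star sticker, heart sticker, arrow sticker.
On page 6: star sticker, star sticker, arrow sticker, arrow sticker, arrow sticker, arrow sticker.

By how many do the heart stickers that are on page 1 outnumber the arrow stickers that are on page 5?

heart stickers on page 1: 3.
arrow stickers on page 5: 2.
3 − 2 = 1.

1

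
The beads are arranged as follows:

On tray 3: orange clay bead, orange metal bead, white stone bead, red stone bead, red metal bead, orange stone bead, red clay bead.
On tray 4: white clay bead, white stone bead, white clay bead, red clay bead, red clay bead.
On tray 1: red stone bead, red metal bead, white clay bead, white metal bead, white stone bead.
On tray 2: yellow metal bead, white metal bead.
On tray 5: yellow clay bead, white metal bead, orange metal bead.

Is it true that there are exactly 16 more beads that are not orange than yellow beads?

True

beads that are not orange: 18.
yellow beads: 2.
The claim requires 18 − 2 (= 16) to equal 16, which holds.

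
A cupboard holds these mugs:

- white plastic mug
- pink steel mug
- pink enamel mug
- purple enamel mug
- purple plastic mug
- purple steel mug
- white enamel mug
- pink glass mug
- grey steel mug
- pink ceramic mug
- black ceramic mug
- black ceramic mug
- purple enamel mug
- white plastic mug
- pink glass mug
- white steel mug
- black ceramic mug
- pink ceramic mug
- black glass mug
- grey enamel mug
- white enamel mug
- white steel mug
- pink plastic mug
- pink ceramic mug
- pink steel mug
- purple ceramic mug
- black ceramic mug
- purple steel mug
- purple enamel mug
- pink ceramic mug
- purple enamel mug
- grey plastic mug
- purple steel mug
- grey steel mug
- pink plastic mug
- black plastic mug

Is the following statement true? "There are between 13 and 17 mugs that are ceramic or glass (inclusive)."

False

|mugs that are ceramic or glass| = 12.
The claim requires 13 ≤ 12 ≤ 17, which does not hold.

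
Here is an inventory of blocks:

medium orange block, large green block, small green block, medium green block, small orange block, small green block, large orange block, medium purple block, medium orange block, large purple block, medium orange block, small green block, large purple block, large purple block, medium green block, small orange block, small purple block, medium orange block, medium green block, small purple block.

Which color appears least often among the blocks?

Counts by color: orange 7, green 7, purple 6.
The minimum is 6, held uniquely by purple.

purple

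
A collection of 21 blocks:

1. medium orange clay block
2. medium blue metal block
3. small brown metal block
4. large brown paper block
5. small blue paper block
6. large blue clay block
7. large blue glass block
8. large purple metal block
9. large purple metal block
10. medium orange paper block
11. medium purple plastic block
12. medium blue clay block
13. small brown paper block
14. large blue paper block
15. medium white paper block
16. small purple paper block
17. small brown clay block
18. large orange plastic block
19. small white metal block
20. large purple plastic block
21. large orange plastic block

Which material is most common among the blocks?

paper

Counts by material: paper 7, metal 5, clay 4, plastic 4, glass 1.
The maximum is 7, held uniquely by paper.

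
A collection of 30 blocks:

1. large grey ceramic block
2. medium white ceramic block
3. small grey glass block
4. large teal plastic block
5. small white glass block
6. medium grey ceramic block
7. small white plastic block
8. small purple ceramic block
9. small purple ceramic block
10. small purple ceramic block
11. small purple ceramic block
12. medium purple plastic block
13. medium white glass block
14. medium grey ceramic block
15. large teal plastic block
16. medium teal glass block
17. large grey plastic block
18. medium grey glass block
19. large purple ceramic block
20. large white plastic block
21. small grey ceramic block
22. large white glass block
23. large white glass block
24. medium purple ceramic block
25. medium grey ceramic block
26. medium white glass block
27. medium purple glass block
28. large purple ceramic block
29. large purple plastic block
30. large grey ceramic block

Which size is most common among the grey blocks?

Counts by size (restricted to grey blocks): medium 4, large 3, small 2.
The maximum is 4, held uniquely by medium.

medium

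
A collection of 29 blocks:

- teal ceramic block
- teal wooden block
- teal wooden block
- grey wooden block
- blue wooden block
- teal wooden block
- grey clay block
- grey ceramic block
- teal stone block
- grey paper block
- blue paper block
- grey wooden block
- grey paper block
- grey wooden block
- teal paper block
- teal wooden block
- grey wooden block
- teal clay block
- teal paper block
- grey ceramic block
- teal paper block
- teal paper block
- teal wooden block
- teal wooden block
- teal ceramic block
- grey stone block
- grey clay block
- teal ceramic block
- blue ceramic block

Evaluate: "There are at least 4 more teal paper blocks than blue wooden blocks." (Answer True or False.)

False

teal paper blocks: 4.
blue wooden blocks: 1.
The claim requires 4 − 1 = 3 ≥ 4, which does not hold.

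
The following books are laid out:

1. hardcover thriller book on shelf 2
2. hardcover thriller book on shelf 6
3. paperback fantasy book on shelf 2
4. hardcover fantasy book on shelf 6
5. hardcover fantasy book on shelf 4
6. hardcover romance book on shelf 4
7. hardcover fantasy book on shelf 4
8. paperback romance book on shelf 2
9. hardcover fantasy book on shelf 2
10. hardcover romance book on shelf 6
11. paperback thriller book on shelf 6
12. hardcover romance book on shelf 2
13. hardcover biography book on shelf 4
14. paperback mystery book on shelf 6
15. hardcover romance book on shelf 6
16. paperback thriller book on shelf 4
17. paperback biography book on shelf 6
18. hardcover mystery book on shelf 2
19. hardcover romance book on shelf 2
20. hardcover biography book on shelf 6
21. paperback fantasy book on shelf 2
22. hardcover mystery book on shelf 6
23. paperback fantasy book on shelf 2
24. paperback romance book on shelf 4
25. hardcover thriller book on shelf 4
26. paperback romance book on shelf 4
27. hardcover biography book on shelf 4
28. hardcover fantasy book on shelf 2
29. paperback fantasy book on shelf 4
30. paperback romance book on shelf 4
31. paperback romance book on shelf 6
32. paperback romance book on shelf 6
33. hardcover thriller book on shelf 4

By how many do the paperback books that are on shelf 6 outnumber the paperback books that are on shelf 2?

1

paperback books on shelf 6: 5.
paperback books on shelf 2: 4.
5 − 4 = 1.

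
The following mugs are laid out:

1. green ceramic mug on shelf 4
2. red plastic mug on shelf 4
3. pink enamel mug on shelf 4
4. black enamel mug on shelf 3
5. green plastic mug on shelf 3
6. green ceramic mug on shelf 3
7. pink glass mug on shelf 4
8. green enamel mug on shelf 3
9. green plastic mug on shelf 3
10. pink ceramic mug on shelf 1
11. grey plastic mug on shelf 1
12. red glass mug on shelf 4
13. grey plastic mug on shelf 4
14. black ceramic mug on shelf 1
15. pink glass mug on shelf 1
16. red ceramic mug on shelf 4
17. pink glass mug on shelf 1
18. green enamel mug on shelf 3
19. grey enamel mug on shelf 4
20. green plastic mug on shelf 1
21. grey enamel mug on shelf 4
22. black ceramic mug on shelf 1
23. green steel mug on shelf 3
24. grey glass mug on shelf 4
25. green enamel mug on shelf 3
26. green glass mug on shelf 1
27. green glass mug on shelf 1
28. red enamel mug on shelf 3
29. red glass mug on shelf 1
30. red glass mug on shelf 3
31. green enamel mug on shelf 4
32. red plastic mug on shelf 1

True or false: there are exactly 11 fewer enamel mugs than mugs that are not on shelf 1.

There are 9 enamel mugs.
There are 21 mugs that are not on shelf 1.
The claim requires 21 − 9 (= 12) to equal 11, which does not hold.

False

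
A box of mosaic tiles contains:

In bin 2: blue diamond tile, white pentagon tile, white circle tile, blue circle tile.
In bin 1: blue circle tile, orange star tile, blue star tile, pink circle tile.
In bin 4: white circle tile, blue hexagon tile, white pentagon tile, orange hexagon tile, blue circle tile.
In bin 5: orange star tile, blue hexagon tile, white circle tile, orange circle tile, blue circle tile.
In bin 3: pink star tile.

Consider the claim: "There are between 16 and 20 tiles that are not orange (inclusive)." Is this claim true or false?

There are 15 tiles that are not orange.
The claim requires 16 ≤ 15 ≤ 20, which does not hold.

False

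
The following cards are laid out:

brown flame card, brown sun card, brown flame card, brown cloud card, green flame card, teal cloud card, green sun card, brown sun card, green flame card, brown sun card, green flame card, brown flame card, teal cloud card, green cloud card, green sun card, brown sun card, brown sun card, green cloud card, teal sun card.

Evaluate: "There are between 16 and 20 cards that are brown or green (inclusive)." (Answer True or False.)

cards that are brown or green: 16.
The claim requires 16 ≤ 16 ≤ 20, which holds.

True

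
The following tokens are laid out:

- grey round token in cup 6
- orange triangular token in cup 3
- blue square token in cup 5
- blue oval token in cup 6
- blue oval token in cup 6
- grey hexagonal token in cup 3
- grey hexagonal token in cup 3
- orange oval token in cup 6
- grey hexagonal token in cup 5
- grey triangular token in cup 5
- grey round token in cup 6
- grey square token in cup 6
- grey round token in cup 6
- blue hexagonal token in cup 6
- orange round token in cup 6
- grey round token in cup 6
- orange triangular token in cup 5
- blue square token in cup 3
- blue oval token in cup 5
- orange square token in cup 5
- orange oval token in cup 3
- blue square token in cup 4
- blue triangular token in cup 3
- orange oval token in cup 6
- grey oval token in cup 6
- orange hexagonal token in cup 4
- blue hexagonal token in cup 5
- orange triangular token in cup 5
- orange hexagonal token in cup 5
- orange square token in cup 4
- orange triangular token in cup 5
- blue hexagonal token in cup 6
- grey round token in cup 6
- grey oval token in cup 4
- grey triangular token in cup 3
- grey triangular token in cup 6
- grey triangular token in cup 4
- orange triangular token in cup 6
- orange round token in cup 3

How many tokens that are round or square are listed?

13

round: 7; square: 6; together 7 + 6 = 13.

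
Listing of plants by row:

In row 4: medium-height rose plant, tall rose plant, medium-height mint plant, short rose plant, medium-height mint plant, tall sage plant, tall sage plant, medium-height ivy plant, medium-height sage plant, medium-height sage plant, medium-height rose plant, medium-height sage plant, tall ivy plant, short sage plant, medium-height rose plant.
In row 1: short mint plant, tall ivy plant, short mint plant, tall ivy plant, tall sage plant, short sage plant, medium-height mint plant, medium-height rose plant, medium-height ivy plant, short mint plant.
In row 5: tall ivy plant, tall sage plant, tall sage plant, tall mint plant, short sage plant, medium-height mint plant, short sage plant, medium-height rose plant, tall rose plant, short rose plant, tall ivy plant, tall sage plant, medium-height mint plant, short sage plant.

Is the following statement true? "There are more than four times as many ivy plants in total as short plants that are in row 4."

False

There are 7 ivy plants.
There are 2 short plants in row 4.
The claim requires 7 > 4 × 2 = 8, which does not hold.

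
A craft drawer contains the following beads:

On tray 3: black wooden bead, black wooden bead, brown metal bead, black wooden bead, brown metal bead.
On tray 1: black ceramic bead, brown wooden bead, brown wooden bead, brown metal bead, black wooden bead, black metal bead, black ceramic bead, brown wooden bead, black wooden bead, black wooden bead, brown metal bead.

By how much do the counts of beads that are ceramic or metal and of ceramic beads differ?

5

beads that are ceramic or metal: 7. ceramic beads: 2.
|7 − 2| = 7 − 2 = 5.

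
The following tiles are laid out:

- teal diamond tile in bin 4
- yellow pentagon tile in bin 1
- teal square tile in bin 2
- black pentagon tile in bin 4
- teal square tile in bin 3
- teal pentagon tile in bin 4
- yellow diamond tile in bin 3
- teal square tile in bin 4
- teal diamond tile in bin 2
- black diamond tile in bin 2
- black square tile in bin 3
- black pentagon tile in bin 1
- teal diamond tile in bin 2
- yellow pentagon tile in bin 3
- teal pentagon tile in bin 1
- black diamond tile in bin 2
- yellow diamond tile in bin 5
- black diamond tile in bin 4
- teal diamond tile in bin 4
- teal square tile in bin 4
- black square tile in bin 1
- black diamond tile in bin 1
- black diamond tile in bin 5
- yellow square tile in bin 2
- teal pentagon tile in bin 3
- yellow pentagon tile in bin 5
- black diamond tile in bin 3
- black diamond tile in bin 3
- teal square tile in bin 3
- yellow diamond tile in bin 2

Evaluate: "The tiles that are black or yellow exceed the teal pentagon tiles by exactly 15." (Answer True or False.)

tiles that are black or yellow: 18.
teal pentagon tiles: 3.
The claim requires 18 − 3 (= 15) to equal 15, which holds.

True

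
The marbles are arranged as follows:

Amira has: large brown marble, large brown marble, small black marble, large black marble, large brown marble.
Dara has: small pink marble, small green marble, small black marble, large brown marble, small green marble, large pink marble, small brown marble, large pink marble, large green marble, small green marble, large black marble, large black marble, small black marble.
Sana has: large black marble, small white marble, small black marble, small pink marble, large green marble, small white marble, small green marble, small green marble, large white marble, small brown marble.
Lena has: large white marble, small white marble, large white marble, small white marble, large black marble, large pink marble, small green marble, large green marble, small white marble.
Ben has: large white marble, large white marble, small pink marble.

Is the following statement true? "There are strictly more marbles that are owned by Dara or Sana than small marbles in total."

True

|marbles owned by Dara or Sana| = 23.
|small marbles| = 20.
The claim requires 23 > 20, which holds.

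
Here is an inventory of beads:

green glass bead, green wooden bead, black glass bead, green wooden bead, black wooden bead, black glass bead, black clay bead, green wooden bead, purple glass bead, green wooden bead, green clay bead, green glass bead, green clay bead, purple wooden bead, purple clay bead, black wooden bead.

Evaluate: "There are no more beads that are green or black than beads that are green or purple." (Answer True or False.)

False

|beads that are green or black| = 13.
|beads that are green or purple| = 11.
The claim requires 13 ≤ 11, which does not hold.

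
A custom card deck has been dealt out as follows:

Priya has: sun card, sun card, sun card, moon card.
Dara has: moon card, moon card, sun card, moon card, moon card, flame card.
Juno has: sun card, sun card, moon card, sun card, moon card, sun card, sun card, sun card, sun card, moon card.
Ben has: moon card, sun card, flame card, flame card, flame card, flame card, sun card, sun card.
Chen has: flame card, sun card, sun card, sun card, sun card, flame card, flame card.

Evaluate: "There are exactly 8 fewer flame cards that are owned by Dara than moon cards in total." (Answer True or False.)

flame cards owned by Dara: 1.
moon cards: 9.
The claim requires 9 − 1 (= 8) to equal 8, which holds.

True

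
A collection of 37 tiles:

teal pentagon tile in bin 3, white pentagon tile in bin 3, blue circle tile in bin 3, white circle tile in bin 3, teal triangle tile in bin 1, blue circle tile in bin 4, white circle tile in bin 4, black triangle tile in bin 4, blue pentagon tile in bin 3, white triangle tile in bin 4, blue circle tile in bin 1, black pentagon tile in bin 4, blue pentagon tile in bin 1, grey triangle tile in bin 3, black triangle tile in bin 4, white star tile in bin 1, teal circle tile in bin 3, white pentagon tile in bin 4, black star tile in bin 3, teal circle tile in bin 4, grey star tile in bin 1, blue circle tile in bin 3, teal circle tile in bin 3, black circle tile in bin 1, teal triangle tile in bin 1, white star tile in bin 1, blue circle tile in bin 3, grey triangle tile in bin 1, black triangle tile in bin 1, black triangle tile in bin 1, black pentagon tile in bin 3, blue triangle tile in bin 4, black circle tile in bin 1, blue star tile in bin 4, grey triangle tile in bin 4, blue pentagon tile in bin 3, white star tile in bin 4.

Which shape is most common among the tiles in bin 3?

circle

Counts by shape (restricted to tiles in bin 3): circle 6, pentagon 5, star 1, triangle 1.
The maximum is 6, held uniquely by circle.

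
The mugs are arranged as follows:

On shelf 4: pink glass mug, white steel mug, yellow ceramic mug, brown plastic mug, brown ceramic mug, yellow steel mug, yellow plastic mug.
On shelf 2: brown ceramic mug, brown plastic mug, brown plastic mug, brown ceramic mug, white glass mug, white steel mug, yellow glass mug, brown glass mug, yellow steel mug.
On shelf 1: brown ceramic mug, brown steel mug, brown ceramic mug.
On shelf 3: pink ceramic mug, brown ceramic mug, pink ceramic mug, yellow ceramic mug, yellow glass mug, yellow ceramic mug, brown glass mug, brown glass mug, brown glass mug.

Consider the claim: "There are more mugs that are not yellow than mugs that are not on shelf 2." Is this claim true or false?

There are 20 mugs that are not yellow.
There are 19 mugs that are not on shelf 2.
The claim requires 20 > 19, which holds.

True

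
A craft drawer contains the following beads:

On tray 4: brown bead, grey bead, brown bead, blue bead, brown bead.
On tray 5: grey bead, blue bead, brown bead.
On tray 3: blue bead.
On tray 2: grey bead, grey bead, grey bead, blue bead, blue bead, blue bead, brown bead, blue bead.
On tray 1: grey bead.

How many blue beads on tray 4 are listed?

1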